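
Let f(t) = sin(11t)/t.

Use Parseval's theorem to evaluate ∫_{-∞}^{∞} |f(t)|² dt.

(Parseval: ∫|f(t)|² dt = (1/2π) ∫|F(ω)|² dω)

∫|f(t)|² dt = 11 \pi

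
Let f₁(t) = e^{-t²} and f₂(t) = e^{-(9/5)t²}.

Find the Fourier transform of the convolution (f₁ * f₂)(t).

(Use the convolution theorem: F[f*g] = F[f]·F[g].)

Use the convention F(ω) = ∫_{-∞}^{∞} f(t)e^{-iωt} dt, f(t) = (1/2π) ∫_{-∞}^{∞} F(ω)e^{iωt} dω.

F[f₁*f₂](ω) = \frac{\sqrt{5} \pi e^{- \frac{7 \omega^{2}}{18}}}{3}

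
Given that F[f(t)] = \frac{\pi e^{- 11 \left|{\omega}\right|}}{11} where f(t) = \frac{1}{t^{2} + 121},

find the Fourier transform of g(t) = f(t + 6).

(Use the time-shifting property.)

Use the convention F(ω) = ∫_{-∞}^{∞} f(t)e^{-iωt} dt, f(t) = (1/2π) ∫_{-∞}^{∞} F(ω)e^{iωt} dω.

F[g](ω) = \frac{\pi e^{6 i \omega - 11 \left|{\omega}\right|}}{11}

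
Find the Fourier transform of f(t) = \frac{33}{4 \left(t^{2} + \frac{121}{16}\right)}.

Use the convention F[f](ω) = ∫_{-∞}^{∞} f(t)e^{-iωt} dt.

F(ω) = 3 \pi e^{- \frac{11 \left|{\omega}\right|}{4}}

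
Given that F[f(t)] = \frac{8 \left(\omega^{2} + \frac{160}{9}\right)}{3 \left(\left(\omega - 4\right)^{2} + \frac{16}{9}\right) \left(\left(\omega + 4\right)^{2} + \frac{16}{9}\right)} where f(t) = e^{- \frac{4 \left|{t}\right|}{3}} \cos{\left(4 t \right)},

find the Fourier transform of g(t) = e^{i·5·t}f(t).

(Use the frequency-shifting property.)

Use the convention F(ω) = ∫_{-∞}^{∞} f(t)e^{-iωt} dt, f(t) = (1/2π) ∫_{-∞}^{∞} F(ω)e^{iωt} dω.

F[g](ω) = \frac{24 \left(9 \left(\omega - 5\right)^{2} + 160\right)}{\left(9 \left(\omega - 9\right)^{2} + 16\right) \left(9 \left(\omega - 1\right)^{2} + 16\right)}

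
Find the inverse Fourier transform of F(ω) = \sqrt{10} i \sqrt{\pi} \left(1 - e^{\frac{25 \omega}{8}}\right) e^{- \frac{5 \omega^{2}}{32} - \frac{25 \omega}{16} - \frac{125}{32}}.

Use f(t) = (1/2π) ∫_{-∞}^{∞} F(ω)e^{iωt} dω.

f(t) = 8 e^{- \frac{8 t^{2}}{5}} \sin{\left(5 t \right)}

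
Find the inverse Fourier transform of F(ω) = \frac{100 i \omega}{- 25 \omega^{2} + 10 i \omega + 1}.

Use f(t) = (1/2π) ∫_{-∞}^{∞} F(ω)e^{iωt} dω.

f(t) = 4 \left(1 - \frac{t}{5}\right) e^{- \frac{t}{5}} u\left(t\right)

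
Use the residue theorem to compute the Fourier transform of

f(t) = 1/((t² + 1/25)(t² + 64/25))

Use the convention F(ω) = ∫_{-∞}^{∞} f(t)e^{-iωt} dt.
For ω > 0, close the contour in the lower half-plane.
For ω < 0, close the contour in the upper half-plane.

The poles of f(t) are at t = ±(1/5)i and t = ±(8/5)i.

Let g(z) = f(z)e^{-iωz}; for large |z| the factor e^{-iωz} decays in the lower half-plane when ω > 0 and in the upper half-plane when ω < 0.

Case ω > 0 (lower half-plane, clockwise contour ⇒ F(ω) = -2πi·ΣRes):
  Res_{z = - \frac{i}{5}} g(z) = \frac{125 i e^{- \frac{\omega}{5}}}{126}
  Res_{z = - \frac{8 i}{5}} g(z) = - \frac{125 i e^{- \frac{8 \omega}{5}}}{1008}
  F(ω) = -2πi·ΣRes = \frac{125 \pi \left(8 e^{\frac{7 \omega}{5}} - 1\right) e^{- \frac{8 \omega}{5}}}{504}

Case ω < 0 (upper half-plane, counterclockwise contour ⇒ F(ω) = +2πi·ΣRes):
  Res_{z = \frac{i}{5}} g(z) = - \frac{125 i e^{\frac{\omega}{5}}}{126}
  Res_{z = \frac{8 i}{5}} g(z) = \frac{125 i e^{\frac{8 \omega}{5}}}{1008}
  F(ω) = 2πi·ΣRes = \frac{125 \pi \left(8 - e^{\frac{7 \omega}{5}}\right) e^{\frac{\omega}{5}}}{504}

Both cases combine into a single formula in |ω|:

F(ω) = \frac{125 \pi \left(8 e^{\frac{7 \left|{\omega}\right|}{5}} - 1\right) e^{- \frac{8 \left|{\omega}\right|}{5}}}{504}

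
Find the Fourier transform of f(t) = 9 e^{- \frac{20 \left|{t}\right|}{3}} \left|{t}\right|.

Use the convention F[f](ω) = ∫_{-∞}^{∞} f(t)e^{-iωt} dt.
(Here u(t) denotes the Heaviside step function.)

F(ω) = \frac{162 \left(400 - 9 \omega^{2}\right)}{\left(9 \omega^{2} + 400\right)^{2}}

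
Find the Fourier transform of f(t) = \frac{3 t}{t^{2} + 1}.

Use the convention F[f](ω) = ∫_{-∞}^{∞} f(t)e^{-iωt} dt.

F(ω) = - 3 i \pi e^{- \left|{\omega}\right|} \operatorname{sign}{\left(\omega \right)}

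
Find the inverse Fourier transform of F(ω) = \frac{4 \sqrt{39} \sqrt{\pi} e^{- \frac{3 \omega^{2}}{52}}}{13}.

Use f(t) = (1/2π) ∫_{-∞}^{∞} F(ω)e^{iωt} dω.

f(t) = 4 e^{- \frac{13 t^{2}}{3}}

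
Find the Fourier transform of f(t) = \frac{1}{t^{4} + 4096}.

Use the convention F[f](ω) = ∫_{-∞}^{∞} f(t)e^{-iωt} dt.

F(ω) = \frac{\pi e^{- 4 \sqrt{2} \left|{\omega}\right|} \sin{\left(4 \sqrt{2} \left|{\omega}\right| + \frac{\pi}{4} \right)}}{512}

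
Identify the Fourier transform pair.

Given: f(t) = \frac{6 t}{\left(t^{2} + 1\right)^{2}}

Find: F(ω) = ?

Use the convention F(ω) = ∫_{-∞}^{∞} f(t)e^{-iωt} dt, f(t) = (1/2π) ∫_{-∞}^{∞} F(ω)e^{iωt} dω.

F(ω) = - 3 i \pi \omega e^{- \left|{\omega}\right|}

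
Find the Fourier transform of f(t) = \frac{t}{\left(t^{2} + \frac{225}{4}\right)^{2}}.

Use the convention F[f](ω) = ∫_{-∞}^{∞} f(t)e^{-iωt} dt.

F(ω) = - \frac{i \pi \omega e^{- \frac{15 \left|{\omega}\right|}{2}}}{15}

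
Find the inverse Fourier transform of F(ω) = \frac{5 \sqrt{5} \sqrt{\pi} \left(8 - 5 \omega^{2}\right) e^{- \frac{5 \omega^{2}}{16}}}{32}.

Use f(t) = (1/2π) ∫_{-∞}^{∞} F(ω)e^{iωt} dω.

f(t) = 4 t^{2} e^{- \frac{4 t^{2}}{5}}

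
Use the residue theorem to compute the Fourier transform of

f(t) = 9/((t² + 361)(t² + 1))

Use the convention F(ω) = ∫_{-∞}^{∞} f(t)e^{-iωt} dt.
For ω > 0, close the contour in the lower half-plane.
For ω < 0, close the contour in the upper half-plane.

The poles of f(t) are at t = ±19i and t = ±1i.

Let g(z) = f(z)e^{-iωz}; for large |z| the factor e^{-iωz} decays in the lower half-plane when ω > 0 and in the upper half-plane when ω < 0.

Case ω > 0 (lower half-plane, clockwise contour ⇒ F(ω) = -2πi·ΣRes):
  Res_{z = - 19 i} g(z) = - \frac{i e^{- 19 \omega}}{1520}
  Res_{z = - i} g(z) = \frac{i e^{- \omega}}{80}
  F(ω) = -2πi·ΣRes = \frac{\pi e^{- \omega}}{40} - \frac{\pi e^{- 19 \omega}}{760}

Case ω < 0 (upper half-plane, counterclockwise contour ⇒ F(ω) = +2πi·ΣRes):
  Res_{z = 19 i} g(z) = \frac{i e^{19 \omega}}{1520}
  Res_{z = i} g(z) = - \frac{i e^{\omega}}{80}
  F(ω) = 2πi·ΣRes = \frac{\pi \left(19 - e^{18 \omega}\right) e^{\omega}}{760}

Both cases combine into a single formula in |ω|:

F(ω) = \frac{\pi e^{- \left|{\omega}\right|}}{40} - \frac{\pi e^{- 19 \left|{\omega}\right|}}{760}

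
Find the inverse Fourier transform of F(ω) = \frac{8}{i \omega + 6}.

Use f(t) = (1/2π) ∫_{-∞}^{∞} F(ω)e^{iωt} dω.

f(t) = 8 e^{- 6 t} u\left(t\right)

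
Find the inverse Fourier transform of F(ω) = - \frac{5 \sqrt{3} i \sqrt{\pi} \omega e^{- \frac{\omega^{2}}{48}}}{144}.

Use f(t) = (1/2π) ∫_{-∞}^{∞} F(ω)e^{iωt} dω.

f(t) = 5 t e^{- 12 t^{2}}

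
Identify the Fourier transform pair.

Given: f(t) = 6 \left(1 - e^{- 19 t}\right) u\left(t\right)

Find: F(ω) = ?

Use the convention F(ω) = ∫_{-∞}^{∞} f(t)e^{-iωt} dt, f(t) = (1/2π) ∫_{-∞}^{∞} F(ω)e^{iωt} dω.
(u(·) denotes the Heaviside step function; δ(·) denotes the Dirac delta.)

F(ω) = 6 \pi \delta\left(\omega\right) - \frac{114 i}{\omega \left(i \omega + 19\right)}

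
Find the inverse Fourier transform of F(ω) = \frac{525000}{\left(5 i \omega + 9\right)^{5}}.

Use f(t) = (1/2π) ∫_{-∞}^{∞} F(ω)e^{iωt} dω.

f(t) = 7 t^{4} e^{- \frac{9 t}{5}} u\left(t\right)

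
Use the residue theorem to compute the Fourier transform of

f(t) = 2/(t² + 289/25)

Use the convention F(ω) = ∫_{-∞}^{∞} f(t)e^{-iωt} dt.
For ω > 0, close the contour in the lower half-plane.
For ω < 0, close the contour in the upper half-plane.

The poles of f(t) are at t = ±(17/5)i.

Let g(z) = f(z)e^{-iωz}; for large |z| the factor e^{-iωz} decays in the lower half-plane when ω > 0 and in the upper half-plane when ω < 0.

Case ω > 0 (lower half-plane, clockwise contour ⇒ F(ω) = -2πi·ΣRes):
  Res_{z = - \frac{17 i}{5}} g(z) = \frac{5 i e^{- \frac{17 \omega}{5}}}{17}
  F(ω) = -2πi·ΣRes = \frac{10 \pi e^{- \frac{17 \omega}{5}}}{17}

Case ω < 0 (upper half-plane, counterclockwise contour ⇒ F(ω) = +2πi·ΣRes):
  Res_{z = \frac{17 i}{5}} g(z) = - \frac{5 i e^{\frac{17 \omega}{5}}}{17}
  F(ω) = 2πi·ΣRes = \frac{10 \pi e^{\frac{17 \omega}{5}}}{17}

Both cases combine into a single formula in |ω|:

F(ω) = \frac{10 \pi e^{- \frac{17 \left|{\omega}\right|}{5}}}{17}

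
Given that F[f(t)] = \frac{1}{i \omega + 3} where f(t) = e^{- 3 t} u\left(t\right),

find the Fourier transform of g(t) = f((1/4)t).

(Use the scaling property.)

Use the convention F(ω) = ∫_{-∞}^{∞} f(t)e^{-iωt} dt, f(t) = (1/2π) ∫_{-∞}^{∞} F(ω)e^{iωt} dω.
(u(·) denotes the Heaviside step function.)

F[g](ω) = \frac{4}{4 i \omega + 3}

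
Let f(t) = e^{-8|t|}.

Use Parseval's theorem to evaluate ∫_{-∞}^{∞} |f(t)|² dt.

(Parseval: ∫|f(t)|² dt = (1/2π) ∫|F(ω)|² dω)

∫|f(t)|² dt = \frac{1}{8}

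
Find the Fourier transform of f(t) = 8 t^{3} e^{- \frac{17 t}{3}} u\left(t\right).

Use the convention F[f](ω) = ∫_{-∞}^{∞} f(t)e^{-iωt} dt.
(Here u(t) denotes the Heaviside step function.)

F(ω) = \frac{3888}{\left(3 i \omega + 17\right)^{4}}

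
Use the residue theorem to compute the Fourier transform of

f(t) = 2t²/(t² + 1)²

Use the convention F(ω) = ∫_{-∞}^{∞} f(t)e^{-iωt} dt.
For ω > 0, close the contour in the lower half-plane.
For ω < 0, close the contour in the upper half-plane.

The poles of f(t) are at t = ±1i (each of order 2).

Let g(z) = f(z)e^{-iωz}; for large |z| the factor e^{-iωz} decays in the lower half-plane when ω > 0 and in the upper half-plane when ω < 0.

Case ω > 0 (lower half-plane, clockwise contour ⇒ F(ω) = -2πi·ΣRes):
  Res_{z = - i} g(z) = \frac{i \left(1 - \omega\right) e^{- \omega}}{2} (pole of order 2)
  F(ω) = -2πi·ΣRes = \pi \left(1 - \omega\right) e^{- \omega}

Case ω < 0 (upper half-plane, counterclockwise contour ⇒ F(ω) = +2πi·ΣRes):
  Res_{z = i} g(z) = \frac{i \left(- \omega - 1\right) e^{\omega}}{2} (pole of order 2)
  F(ω) = 2πi·ΣRes = \pi \left(\omega + 1\right) e^{\omega}

Both cases combine into a single formula in |ω|:

F(ω) = \pi \left(1 - \left|{\omega}\right|\right) e^{- \left|{\omega}\right|}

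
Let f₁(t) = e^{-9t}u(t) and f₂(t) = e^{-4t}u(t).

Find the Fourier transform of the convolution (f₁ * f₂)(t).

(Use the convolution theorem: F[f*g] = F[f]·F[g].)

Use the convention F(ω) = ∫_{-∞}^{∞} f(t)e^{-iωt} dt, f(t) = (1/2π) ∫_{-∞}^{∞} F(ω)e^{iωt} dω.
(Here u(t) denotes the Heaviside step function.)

F[f₁*f₂](ω) = \frac{1}{\left(i \omega + 4\right) \left(i \omega + 9\right)}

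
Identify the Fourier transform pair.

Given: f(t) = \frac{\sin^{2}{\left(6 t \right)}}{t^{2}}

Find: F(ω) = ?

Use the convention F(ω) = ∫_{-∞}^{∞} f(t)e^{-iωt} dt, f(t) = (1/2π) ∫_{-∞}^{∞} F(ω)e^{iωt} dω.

F(ω) = \begin{cases} \frac{\pi \left(12 - \left|{\omega}\right|\right)}{2} & \text{for}\: \omega > -12 \wedge \omega < 12 \\0 & \text{otherwise} \end{cases}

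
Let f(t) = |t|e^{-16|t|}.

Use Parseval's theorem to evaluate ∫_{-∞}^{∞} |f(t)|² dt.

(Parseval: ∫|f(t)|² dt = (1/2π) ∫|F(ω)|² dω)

∫|f(t)|² dt = \frac{1}{8192}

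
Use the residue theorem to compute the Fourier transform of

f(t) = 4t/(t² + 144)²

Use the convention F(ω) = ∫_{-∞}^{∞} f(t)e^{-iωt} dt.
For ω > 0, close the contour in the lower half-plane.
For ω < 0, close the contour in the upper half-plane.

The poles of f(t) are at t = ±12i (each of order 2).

Let g(z) = f(z)e^{-iωz}; for large |z| the factor e^{-iωz} decays in the lower half-plane when ω > 0 and in the upper half-plane when ω < 0.

Case ω > 0 (lower half-plane, clockwise contour ⇒ F(ω) = -2πi·ΣRes):
  Res_{z = - 12 i} g(z) = \frac{\omega e^{- 12 \omega}}{12} (pole of order 2)
  F(ω) = -2πi·ΣRes = - \frac{i \pi \omega e^{- 12 \omega}}{6}

Case ω < 0 (upper half-plane, counterclockwise contour ⇒ F(ω) = +2πi·ΣRes):
  Res_{z = 12 i} g(z) = - \frac{\omega e^{12 \omega}}{12} (pole of order 2)
  F(ω) = 2πi·ΣRes = - \frac{i \pi \omega e^{12 \omega}}{6}

Both cases combine into a single formula in |ω|:

F(ω) = - \frac{i \pi \omega e^{- 12 \left|{\omega}\right|}}{6}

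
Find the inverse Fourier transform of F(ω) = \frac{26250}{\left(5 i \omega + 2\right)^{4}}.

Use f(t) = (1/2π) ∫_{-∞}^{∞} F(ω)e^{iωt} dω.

f(t) = 7 t^{3} e^{- \frac{2 t}{5}} u\left(t\right)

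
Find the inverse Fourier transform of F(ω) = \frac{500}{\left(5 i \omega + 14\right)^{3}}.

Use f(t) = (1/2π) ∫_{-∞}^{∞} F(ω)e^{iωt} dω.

f(t) = 2 t^{2} e^{- \frac{14 t}{5}} u\left(t\right)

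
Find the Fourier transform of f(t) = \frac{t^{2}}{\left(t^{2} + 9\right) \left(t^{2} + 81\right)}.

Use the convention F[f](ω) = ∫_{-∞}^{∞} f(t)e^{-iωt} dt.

F(ω) = \frac{\pi \left(3 - e^{6 \left|{\omega}\right|}\right) e^{- 9 \left|{\omega}\right|}}{24}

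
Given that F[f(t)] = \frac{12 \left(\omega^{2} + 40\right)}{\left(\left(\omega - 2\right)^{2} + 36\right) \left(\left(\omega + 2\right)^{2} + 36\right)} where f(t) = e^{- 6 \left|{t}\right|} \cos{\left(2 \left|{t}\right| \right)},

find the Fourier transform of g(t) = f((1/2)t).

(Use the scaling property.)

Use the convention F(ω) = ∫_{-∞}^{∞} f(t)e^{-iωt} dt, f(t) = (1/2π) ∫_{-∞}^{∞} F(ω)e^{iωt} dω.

F[g](ω) = \frac{6 \left(\omega^{2} + 10\right)}{\omega^{4} + 16 \omega^{2} + 100}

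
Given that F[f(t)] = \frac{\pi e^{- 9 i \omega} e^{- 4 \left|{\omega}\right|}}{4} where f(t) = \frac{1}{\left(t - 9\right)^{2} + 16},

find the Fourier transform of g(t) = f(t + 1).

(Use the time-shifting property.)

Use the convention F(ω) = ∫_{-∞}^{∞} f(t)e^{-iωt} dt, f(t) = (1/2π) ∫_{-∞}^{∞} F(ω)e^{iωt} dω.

F[g](ω) = \frac{\pi e^{- 8 i \omega - 4 \left|{\omega}\right|}}{4}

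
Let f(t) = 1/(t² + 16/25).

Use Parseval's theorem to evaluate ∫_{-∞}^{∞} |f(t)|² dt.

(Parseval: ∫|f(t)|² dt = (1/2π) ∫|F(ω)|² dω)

∫|f(t)|² dt = \frac{125 \pi}{128}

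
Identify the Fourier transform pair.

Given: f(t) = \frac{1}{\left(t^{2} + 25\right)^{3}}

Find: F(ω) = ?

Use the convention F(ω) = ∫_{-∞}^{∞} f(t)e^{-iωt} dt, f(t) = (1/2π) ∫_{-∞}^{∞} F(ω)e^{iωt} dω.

F(ω) = \frac{\pi \left(25 \omega^{2} + 15 \left|{\omega}\right| + 3\right) e^{- 5 \left|{\omega}\right|}}{25000}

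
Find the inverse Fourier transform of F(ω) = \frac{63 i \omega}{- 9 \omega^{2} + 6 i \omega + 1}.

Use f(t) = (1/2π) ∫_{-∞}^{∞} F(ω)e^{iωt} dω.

f(t) = 7 \left(1 - \frac{t}{3}\right) e^{- \frac{t}{3}} u\left(t\right)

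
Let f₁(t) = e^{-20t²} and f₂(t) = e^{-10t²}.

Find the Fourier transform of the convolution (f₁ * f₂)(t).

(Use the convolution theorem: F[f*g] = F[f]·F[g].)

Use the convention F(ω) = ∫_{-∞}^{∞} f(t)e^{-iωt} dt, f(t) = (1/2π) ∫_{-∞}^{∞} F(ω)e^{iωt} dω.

F[f₁*f₂](ω) = \frac{\sqrt{2} \pi e^{- \frac{3 \omega^{2}}{80}}}{20}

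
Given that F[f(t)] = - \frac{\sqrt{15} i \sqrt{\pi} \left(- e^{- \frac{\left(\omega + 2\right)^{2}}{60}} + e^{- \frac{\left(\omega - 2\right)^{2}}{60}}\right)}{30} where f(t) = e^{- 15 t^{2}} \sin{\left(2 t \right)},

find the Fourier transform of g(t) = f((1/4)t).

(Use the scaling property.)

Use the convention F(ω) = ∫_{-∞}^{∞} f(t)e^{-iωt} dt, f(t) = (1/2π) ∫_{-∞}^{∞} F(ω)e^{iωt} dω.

F[g](ω) = \frac{2 \sqrt{15} i \sqrt{\pi} \left(1 - e^{\frac{8 \omega}{15}}\right) e^{- \frac{4 \omega^{2}}{15} - \frac{4 \omega}{15} - \frac{1}{15}}}{15}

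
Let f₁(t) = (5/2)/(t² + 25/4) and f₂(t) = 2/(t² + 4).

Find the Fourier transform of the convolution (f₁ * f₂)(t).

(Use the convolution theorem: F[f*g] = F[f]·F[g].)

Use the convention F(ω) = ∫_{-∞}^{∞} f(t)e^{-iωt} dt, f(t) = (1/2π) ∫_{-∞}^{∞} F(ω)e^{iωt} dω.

F[f₁*f₂](ω) = \pi^{2} e^{- \frac{9 \left|{\omega}\right|}{2}}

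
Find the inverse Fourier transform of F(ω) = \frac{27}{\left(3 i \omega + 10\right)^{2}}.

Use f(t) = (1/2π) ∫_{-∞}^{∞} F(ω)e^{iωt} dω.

f(t) = 3 t e^{- \frac{10 t}{3}} u\left(t\right)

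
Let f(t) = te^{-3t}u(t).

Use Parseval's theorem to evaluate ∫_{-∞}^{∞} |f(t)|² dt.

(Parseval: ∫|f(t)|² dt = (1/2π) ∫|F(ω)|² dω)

∫|f(t)|² dt = \frac{1}{108}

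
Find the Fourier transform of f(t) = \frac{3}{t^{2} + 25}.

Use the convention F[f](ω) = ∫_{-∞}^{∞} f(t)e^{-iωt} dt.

F(ω) = \frac{3 \pi e^{- 5 \left|{\omega}\right|}}{5}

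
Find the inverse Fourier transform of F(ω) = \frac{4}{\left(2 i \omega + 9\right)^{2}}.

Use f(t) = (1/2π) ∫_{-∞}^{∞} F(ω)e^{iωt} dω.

f(t) = t e^{- \frac{9 t}{2}} u\left(t\right)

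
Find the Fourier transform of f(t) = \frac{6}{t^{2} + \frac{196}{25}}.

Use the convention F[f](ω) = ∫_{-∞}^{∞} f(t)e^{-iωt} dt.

F(ω) = \frac{15 \pi e^{- \frac{14 \left|{\omega}\right|}{5}}}{7}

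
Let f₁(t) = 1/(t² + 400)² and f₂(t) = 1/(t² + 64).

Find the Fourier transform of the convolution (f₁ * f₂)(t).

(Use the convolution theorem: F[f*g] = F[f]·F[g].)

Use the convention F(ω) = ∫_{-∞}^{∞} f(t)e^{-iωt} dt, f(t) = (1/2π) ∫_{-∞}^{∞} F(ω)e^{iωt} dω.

F[f₁*f₂](ω) = \frac{\pi^{2} \left(20 \left|{\omega}\right| + 1\right) e^{- 28 \left|{\omega}\right|}}{128000}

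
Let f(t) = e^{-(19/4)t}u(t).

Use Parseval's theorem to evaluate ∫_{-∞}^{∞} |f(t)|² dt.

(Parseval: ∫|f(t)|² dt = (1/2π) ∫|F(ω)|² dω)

∫|f(t)|² dt = \frac{2}{19}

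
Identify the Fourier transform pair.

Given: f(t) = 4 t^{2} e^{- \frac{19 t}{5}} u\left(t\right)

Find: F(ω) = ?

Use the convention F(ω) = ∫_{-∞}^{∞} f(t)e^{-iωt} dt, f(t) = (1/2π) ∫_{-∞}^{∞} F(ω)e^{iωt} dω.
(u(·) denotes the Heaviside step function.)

F(ω) = \frac{1000}{\left(5 i \omega + 19\right)^{3}}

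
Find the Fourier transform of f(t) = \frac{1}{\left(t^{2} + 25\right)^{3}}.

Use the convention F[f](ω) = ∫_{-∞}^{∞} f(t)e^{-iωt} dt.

F(ω) = \frac{\pi \left(25 \omega^{2} + 15 \left|{\omega}\right| + 3\right) e^{- 5 \left|{\omega}\right|}}{25000}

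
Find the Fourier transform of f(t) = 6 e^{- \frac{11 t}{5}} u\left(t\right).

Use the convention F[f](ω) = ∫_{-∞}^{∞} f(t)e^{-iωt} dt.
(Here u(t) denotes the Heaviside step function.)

F(ω) = \frac{30}{5 i \omega + 11}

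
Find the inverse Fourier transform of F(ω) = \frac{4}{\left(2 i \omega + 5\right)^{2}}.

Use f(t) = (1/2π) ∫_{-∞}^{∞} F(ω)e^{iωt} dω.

f(t) = t e^{- \frac{5 t}{2}} u\left(t\right)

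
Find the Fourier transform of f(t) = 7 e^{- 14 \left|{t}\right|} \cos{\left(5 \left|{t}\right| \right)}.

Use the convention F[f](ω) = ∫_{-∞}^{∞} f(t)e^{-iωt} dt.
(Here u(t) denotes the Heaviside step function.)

F(ω) = \frac{196 \left(\omega^{2} + 221\right)}{\omega^{4} + 342 \omega^{2} + 48841}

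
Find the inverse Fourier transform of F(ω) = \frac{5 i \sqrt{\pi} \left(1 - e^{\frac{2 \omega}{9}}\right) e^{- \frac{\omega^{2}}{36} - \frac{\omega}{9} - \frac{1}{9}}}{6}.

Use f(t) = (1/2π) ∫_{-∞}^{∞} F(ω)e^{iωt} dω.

f(t) = 5 e^{- 9 t^{2}} \sin{\left(2 t \right)}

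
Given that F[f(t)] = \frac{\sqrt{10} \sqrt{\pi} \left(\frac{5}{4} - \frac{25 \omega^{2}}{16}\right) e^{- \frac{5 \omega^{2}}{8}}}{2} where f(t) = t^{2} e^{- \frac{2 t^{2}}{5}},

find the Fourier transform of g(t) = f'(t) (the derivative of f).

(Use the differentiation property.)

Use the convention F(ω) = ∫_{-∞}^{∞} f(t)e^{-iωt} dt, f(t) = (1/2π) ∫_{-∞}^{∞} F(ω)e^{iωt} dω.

F[g](ω) = \frac{5 \sqrt{10} i \sqrt{\pi} \omega \left(4 - 5 \omega^{2}\right) e^{- \frac{5 \omega^{2}}{8}}}{32}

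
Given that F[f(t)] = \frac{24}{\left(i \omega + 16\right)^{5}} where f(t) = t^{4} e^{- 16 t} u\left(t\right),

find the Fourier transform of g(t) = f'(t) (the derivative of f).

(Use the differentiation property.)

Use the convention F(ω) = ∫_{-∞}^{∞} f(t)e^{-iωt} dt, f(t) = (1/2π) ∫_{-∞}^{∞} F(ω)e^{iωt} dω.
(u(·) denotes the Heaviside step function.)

F[g](ω) = \frac{24 i \omega}{\left(i \omega + 16\right)^{5}}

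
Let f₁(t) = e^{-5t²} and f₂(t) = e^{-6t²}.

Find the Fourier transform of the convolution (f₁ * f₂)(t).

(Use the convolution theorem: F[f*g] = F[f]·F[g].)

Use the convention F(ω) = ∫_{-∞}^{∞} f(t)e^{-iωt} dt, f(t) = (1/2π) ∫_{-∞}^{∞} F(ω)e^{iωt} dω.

F[f₁*f₂](ω) = \frac{\sqrt{30} \pi e^{- \frac{11 \omega^{2}}{120}}}{30}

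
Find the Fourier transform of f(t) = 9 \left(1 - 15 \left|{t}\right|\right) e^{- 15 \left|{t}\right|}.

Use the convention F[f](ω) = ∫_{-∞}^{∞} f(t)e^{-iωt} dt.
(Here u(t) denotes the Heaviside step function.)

F(ω) = \frac{540 \omega^{2}}{\left(\omega^{2} + 225\right)^{2}}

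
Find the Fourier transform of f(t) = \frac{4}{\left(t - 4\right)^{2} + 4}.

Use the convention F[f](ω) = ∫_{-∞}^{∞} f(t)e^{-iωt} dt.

F(ω) = 2 \pi e^{- 4 i \omega - 2 \left|{\omega}\right|}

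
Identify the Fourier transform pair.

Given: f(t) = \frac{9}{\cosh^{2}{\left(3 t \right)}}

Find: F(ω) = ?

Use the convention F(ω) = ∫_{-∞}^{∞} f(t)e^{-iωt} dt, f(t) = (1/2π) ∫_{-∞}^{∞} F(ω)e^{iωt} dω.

F(ω) = \frac{\pi \omega}{\sinh{\left(\frac{\pi \omega}{6} \right)}}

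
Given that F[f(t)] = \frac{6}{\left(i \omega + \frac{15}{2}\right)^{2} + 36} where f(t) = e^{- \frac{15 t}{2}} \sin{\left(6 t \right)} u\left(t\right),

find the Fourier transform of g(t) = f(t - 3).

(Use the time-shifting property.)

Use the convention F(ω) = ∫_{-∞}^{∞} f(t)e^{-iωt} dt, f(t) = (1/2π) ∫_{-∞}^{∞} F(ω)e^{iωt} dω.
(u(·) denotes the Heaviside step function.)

F[g](ω) = \frac{24 e^{- 3 i \omega}}{\left(2 i \omega + 15\right)^{2} + 144}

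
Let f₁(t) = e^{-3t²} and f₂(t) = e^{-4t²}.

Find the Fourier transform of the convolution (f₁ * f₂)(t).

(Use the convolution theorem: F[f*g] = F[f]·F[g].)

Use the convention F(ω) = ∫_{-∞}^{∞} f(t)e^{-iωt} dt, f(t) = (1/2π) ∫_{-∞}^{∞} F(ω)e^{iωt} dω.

F[f₁*f₂](ω) = \frac{\sqrt{3} \pi e^{- \frac{7 \omega^{2}}{48}}}{6}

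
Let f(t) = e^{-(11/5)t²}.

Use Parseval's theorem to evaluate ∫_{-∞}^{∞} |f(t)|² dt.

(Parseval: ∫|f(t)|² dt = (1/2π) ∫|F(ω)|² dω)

∫|f(t)|² dt = \frac{\sqrt{110} \sqrt{\pi}}{22}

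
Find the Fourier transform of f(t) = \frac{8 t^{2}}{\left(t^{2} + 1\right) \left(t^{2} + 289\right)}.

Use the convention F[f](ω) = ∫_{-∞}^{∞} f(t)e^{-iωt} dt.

F(ω) = \frac{\pi \left(17 - e^{16 \left|{\omega}\right|}\right) e^{- 17 \left|{\omega}\right|}}{36}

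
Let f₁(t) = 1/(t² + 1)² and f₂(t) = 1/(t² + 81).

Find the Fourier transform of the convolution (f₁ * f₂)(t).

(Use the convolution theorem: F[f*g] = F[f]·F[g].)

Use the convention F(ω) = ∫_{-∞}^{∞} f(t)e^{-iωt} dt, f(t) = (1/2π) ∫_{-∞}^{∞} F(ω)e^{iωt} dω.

F[f₁*f₂](ω) = \frac{\pi^{2} \left(\left|{\omega}\right| + 1\right) e^{- 10 \left|{\omega}\right|}}{18}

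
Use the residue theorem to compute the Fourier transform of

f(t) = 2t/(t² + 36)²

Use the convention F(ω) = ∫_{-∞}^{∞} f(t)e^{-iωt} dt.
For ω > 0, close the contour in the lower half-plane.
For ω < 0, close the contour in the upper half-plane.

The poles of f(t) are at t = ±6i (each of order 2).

Let g(z) = f(z)e^{-iωz}; for large |z| the factor e^{-iωz} decays in the lower half-plane when ω > 0 and in the upper half-plane when ω < 0.

Case ω > 0 (lower half-plane, clockwise contour ⇒ F(ω) = -2πi·ΣRes):
  Res_{z = - 6 i} g(z) = \frac{\omega e^{- 6 \omega}}{12} (pole of order 2)
  F(ω) = -2πi·ΣRes = - \frac{i \pi \omega e^{- 6 \omega}}{6}

Case ω < 0 (upper half-plane, counterclockwise contour ⇒ F(ω) = +2πi·ΣRes):
  Res_{z = 6 i} g(z) = - \frac{\omega e^{6 \omega}}{12} (pole of order 2)
  F(ω) = 2πi·ΣRes = - \frac{i \pi \omega e^{6 \omega}}{6}

Both cases combine into a single formula in |ω|:

F(ω) = - \frac{i \pi \omega e^{- 6 \left|{\omega}\right|}}{6}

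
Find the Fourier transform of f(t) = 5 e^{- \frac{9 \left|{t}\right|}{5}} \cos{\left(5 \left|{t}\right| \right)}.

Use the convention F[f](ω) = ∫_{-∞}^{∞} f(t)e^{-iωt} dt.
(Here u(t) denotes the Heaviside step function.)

F(ω) = \frac{450 \left(25 \omega^{2} + 706\right)}{625 \omega^{4} - 27200 \omega^{2} + 498436}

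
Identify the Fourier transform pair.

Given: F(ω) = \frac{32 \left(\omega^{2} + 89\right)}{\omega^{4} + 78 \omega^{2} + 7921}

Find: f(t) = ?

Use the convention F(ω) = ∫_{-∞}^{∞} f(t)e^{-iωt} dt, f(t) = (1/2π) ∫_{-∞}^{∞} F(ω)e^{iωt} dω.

f(t) = 2 e^{- 8 \left|{t}\right|} \cos{\left(5 \left|{t}\right| \right)}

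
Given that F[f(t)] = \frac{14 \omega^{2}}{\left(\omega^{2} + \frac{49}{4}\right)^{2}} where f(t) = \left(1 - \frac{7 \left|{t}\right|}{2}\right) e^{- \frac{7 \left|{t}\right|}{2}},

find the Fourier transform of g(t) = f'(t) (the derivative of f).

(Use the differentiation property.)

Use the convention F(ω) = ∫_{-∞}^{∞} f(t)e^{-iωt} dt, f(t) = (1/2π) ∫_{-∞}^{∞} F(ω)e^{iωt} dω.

F[g](ω) = \frac{224 i \omega^{3}}{\left(4 \omega^{2} + 49\right)^{2}}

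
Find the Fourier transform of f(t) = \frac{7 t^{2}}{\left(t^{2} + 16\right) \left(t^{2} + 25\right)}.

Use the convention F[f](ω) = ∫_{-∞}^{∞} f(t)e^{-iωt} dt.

F(ω) = \frac{7 \pi \left(5 - 4 e^{\left|{\omega}\right|}\right) e^{- 5 \left|{\omega}\right|}}{9}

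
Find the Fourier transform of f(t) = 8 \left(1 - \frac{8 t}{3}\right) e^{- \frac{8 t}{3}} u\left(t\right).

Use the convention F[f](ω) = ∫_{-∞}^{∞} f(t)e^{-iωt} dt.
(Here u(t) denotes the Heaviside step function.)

F(ω) = \frac{72 i \omega}{- 9 \omega^{2} + 48 i \omega + 64}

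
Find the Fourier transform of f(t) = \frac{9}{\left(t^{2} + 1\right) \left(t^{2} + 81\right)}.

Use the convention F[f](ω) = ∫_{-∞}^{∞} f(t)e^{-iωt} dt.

F(ω) = \frac{\pi \left(9 e^{8 \left|{\omega}\right|} - 1\right) e^{- 9 \left|{\omega}\right|}}{80}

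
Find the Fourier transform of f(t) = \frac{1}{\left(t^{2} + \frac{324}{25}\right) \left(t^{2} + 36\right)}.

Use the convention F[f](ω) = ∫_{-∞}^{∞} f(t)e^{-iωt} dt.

F(ω) = - \frac{25 \pi e^{- 6 \left|{\omega}\right|}}{3456} + \frac{125 \pi e^{- \frac{18 \left|{\omega}\right|}{5}}}{10368}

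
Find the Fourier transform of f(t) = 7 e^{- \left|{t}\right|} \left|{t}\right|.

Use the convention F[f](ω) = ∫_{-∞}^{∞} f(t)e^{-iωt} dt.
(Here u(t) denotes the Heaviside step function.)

F(ω) = \frac{14 \left(1 - \omega^{2}\right)}{\left(\omega^{2} + 1\right)^{2}}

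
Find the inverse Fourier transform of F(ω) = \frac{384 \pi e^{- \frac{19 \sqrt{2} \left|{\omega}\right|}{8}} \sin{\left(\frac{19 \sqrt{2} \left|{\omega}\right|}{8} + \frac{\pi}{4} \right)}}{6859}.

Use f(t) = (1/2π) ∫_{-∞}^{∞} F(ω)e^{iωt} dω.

f(t) = \frac{6}{t^{4} + \frac{130321}{256}}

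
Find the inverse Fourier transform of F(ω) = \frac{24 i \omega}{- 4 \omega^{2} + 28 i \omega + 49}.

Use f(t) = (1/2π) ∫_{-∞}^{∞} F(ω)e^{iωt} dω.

f(t) = 6 \left(1 - \frac{7 t}{2}\right) e^{- \frac{7 t}{2}} u\left(t\right)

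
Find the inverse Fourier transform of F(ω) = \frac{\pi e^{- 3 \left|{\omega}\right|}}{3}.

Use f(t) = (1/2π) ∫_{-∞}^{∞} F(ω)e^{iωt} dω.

f(t) = \frac{1}{t^{2} + 9}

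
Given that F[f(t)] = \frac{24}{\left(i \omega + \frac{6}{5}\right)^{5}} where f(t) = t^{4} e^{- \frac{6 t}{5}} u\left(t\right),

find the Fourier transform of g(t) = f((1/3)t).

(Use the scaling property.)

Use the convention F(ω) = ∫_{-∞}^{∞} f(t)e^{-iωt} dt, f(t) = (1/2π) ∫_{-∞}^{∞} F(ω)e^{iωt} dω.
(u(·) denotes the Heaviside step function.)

F[g](ω) = \frac{25000}{27 \left(5 i \omega + 2\right)^{5}}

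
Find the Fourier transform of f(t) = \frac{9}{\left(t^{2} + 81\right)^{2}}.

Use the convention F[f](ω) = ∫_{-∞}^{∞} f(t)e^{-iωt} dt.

F(ω) = \frac{\pi \left(9 \left|{\omega}\right| + 1\right) e^{- 9 \left|{\omega}\right|}}{162}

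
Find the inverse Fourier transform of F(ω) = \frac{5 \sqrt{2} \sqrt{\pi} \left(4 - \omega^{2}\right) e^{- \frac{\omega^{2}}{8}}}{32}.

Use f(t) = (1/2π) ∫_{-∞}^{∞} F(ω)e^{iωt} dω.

f(t) = 5 t^{2} e^{- 2 t^{2}}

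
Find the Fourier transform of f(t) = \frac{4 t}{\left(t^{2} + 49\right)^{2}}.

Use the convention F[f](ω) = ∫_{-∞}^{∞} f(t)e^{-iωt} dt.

F(ω) = - \frac{2 i \pi \omega e^{- 7 \left|{\omega}\right|}}{7}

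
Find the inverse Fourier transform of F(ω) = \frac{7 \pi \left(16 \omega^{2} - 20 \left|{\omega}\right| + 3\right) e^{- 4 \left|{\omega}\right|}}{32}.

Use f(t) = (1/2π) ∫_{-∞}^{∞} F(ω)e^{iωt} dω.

f(t) = \frac{7 t^{4}}{\left(t^{2} + 16\right)^{3}}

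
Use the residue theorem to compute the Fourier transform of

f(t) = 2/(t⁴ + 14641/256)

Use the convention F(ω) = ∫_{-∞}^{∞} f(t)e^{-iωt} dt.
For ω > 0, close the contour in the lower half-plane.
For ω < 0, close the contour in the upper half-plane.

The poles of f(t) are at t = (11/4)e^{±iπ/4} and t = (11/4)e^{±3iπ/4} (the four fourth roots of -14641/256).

Let g(z) = f(z)e^{-iωz}; for large |z| the factor e^{-iωz} decays in the lower half-plane when ω > 0 and in the upper half-plane when ω < 0.

Case ω > 0 (lower half-plane, clockwise contour ⇒ F(ω) = -2πi·ΣRes):
  Res_{z = - \frac{11 \sqrt{2}}{8} - \frac{11 \sqrt{2} i}{8}} g(z) = \frac{16 \sqrt{2} \left(1 + i\right) e^{\frac{11 \sqrt{2} \omega \left(-1 + i\right)}{8}}}{1331}
  Res_{z = \frac{11 \sqrt{2}}{8} - \frac{11 \sqrt{2} i}{8}} g(z) = \frac{16 \sqrt{2} \left(-1 + i\right) e^{- \frac{11 \sqrt{2} \omega \left(1 + i\right)}{8}}}{1331}
  F(ω) = -2πi·ΣRes = \frac{32 \sqrt{2} \pi \left(\left(1 - i\right) e^{\frac{11 \sqrt{2} i \omega}{4}} + 1 + i\right) e^{- \frac{11 \sqrt{2} \omega \left(1 + i\right)}{8}}}{1331} = \frac{128 \pi e^{- \frac{11 \sqrt{2} \omega}{8}} \sin{\left(\frac{11 \sqrt{2} \omega}{8} + \frac{\pi}{4} \right)}}{1331}

Case ω < 0 (upper half-plane, counterclockwise contour ⇒ F(ω) = +2πi·ΣRes):
  Res_{z = \frac{11 \sqrt{2}}{8} + \frac{11 \sqrt{2} i}{8}} g(z) = - \frac{16 \sqrt{2} \left(1 + i\right) e^{\frac{11 \sqrt{2} \omega \left(1 - i\right)}{8}}}{1331}
  Res_{z = - \frac{11 \sqrt{2}}{8} + \frac{11 \sqrt{2} i}{8}} g(z) = \frac{16 \sqrt{2} \left(1 - i\right) e^{\frac{11 \sqrt{2} \omega \left(1 + i\right)}{8}}}{1331}
  F(ω) = 2πi·ΣRes = - \frac{32 \sqrt{2} i \pi \left(\left(1 + i\right) e^{\frac{11 \sqrt{2} \omega \left(1 - i\right)}{8}} - \left(1 - i\right) e^{\frac{11 \sqrt{2} \omega \left(1 + i\right)}{8}}\right)}{1331} = \frac{128 \pi e^{\frac{11 \sqrt{2} \omega}{8}} \cos{\left(\frac{11 \sqrt{2} \omega}{8} + \frac{\pi}{4} \right)}}{1331}

Both cases combine into a single formula in |ω|:

F(ω) = \frac{128 \pi e^{- \frac{11 \sqrt{2} \left|{\omega}\right|}{8}} \sin{\left(\frac{11 \sqrt{2} \left|{\omega}\right|}{8} + \frac{\pi}{4} \right)}}{1331}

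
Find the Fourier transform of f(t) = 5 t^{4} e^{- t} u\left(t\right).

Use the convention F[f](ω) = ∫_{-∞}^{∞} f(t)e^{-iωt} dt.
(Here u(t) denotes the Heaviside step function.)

F(ω) = \frac{120}{\left(i \omega + 1\right)^{5}}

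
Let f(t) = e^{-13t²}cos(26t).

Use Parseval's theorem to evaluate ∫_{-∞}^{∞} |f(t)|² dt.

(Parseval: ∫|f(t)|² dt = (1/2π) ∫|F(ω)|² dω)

∫|f(t)|² dt = \frac{\sqrt{26} \sqrt{\pi} \left(1 + e^{26}\right)}{52 e^{26}}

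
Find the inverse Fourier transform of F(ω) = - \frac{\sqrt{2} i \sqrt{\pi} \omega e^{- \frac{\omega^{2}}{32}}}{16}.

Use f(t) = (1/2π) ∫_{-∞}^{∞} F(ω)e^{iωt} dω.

f(t) = 4 t e^{- 8 t^{2}}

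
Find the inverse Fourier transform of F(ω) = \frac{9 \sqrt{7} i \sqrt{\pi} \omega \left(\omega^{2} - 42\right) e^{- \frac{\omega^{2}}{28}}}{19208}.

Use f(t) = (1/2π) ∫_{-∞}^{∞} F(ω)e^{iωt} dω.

f(t) = 9 t^{3} e^{- 7 t^{2}}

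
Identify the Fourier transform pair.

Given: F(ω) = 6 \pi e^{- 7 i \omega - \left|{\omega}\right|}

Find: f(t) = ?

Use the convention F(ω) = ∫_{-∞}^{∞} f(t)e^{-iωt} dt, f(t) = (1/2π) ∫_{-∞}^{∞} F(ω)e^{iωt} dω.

f(t) = \frac{6}{\left(t - 7\right)^{2} + 1}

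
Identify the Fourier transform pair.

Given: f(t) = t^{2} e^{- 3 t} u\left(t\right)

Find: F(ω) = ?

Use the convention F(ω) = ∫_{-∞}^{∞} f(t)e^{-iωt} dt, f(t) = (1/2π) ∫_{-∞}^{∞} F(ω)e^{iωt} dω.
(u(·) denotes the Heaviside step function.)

F(ω) = \frac{2}{\left(i \omega + 3\right)^{3}}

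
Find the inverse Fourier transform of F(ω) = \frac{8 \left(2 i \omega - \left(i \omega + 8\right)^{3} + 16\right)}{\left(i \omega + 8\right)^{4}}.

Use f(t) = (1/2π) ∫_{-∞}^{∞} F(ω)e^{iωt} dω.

f(t) = 8 \left(t^{2} - 1\right) e^{- 8 t} u\left(t\right)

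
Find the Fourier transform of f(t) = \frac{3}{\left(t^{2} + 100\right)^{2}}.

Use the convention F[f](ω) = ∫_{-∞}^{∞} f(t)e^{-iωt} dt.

F(ω) = \frac{3 \pi \left(10 \left|{\omega}\right| + 1\right) e^{- 10 \left|{\omega}\right|}}{2000}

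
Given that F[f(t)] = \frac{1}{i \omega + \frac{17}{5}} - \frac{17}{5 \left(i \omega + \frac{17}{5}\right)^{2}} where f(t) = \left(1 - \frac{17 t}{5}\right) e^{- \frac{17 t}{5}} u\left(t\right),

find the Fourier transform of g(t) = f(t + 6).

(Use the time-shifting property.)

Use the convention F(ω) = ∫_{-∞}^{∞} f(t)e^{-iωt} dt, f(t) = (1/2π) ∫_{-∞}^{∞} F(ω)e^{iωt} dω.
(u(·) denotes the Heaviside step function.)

F[g](ω) = \frac{25 i \omega e^{6 i \omega}}{- 25 \omega^{2} + 170 i \omega + 289}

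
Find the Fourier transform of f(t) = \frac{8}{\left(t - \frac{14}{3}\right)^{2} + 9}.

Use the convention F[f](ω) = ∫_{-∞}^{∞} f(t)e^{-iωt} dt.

F(ω) = \frac{8 \pi e^{- \frac{14 i \omega}{3} - 3 \left|{\omega}\right|}}{3}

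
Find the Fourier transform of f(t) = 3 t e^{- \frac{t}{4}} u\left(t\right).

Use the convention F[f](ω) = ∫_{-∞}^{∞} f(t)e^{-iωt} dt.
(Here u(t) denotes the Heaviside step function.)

F(ω) = \frac{48}{\left(4 i \omega + 1\right)^{2}}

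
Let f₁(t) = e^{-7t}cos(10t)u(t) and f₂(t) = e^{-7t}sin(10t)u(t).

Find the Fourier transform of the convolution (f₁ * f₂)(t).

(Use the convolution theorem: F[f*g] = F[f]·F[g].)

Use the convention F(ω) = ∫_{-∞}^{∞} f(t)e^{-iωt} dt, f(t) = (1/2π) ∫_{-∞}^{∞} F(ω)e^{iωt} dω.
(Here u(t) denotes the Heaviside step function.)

F[f₁*f₂](ω) = \frac{10 \left(i \omega + 7\right)}{\left(\left(i \omega + 7\right)^{2} + 100\right)^{2}}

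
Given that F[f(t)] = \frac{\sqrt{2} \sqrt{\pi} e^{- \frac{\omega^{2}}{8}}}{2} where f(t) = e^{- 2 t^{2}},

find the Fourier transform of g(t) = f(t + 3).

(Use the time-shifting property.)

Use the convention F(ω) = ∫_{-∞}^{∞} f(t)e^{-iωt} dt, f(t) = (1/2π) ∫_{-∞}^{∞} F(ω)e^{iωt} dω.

F[g](ω) = \frac{\sqrt{2} \sqrt{\pi} e^{\frac{\omega \left(- \omega + 24 i\right)}{8}}}{2}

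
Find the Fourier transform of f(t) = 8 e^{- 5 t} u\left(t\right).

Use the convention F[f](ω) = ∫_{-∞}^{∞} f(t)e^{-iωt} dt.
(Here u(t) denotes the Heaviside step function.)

F(ω) = \frac{8}{i \omega + 5}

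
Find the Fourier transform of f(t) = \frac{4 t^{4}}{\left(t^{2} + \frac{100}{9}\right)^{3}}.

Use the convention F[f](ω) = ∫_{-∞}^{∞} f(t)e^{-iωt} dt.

F(ω) = \frac{\pi \left(100 \omega^{2} - 150 \left|{\omega}\right| + 27\right) e^{- \frac{10 \left|{\omega}\right|}{3}}}{60}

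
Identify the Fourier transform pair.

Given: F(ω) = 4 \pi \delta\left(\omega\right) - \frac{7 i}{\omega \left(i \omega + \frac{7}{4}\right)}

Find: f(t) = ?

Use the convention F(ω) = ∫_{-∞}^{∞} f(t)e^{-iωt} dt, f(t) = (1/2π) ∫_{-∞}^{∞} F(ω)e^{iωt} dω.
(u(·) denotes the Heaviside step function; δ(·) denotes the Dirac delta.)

f(t) = 4 \left(1 - e^{- \frac{7 t}{4}}\right) u\left(t\right)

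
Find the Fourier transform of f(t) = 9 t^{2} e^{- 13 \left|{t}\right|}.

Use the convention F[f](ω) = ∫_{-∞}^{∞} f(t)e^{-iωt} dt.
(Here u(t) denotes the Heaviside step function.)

F(ω) = \frac{468 \left(169 - 3 \omega^{2}\right)}{\left(\omega^{2} + 169\right)^{3}}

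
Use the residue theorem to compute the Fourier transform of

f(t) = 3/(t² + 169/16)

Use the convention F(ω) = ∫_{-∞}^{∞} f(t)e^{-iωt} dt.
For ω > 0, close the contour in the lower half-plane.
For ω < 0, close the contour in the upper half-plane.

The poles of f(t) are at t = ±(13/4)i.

Let g(z) = f(z)e^{-iωz}; for large |z| the factor e^{-iωz} decays in the lower half-plane when ω > 0 and in the upper half-plane when ω < 0.

Case ω > 0 (lower half-plane, clockwise contour ⇒ F(ω) = -2πi·ΣRes):
  Res_{z = - \frac{13 i}{4}} g(z) = \frac{6 i e^{- \frac{13 \omega}{4}}}{13}
  F(ω) = -2πi·ΣRes = \frac{12 \pi e^{- \frac{13 \omega}{4}}}{13}

Case ω < 0 (upper half-plane, counterclockwise contour ⇒ F(ω) = +2πi·ΣRes):
  Res_{z = \frac{13 i}{4}} g(z) = - \frac{6 i e^{\frac{13 \omega}{4}}}{13}
  F(ω) = 2πi·ΣRes = \frac{12 \pi e^{\frac{13 \omega}{4}}}{13}

Both cases combine into a single formula in |ω|:

F(ω) = \frac{12 \pi e^{- \frac{13 \left|{\omega}\right|}{4}}}{13}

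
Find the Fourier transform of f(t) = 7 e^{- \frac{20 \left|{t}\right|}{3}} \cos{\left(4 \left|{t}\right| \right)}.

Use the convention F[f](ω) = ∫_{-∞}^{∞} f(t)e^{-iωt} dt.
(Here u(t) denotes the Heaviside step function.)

F(ω) = \frac{840 \left(9 \omega^{2} + 544\right)}{81 \omega^{4} + 4608 \omega^{2} + 295936}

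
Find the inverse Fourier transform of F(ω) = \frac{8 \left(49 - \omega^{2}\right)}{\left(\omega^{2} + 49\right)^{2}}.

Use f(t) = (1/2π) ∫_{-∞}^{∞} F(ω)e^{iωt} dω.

f(t) = 4 e^{- 7 \left|{t}\right|} \left|{t}\right|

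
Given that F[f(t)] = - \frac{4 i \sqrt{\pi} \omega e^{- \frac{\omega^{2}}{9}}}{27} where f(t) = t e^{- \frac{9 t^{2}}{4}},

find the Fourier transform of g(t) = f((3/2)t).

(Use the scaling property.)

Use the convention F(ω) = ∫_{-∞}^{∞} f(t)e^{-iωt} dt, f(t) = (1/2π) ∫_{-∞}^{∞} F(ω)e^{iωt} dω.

F[g](ω) = - \frac{16 i \sqrt{\pi} \omega e^{- \frac{4 \omega^{2}}{81}}}{243}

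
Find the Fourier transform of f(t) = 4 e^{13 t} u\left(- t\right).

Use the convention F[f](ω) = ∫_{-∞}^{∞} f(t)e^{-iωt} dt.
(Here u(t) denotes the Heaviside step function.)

F(ω) = - \frac{4}{i \omega - 13}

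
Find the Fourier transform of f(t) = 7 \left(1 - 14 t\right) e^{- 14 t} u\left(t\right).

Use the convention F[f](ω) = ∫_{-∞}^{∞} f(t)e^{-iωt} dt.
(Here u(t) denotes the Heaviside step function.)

F(ω) = \frac{7 i \omega}{- \omega^{2} + 28 i \omega + 196}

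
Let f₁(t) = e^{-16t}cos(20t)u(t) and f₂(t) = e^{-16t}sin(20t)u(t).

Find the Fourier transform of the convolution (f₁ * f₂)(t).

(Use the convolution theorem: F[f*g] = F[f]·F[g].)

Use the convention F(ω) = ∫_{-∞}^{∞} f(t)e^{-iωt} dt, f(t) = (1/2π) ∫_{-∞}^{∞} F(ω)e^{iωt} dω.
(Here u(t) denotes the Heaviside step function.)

F[f₁*f₂](ω) = \frac{20 \left(i \omega + 16\right)}{\left(\left(i \omega + 16\right)^{2} + 400\right)^{2}}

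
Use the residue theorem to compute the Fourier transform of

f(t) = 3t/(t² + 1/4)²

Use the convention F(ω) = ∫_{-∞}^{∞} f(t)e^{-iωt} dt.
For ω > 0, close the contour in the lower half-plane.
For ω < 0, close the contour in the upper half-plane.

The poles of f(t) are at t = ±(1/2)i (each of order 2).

Let g(z) = f(z)e^{-iωz}; for large |z| the factor e^{-iωz} decays in the lower half-plane when ω > 0 and in the upper half-plane when ω < 0.

Case ω > 0 (lower half-plane, clockwise contour ⇒ F(ω) = -2πi·ΣRes):
  Res_{z = - \frac{i}{2}} g(z) = \frac{3 \omega e^{- \frac{\omega}{2}}}{2} (pole of order 2)
  F(ω) = -2πi·ΣRes = - 3 i \pi \omega e^{- \frac{\omega}{2}}

Case ω < 0 (upper half-plane, counterclockwise contour ⇒ F(ω) = +2πi·ΣRes):
  Res_{z = \frac{i}{2}} g(z) = - \frac{3 \omega e^{\frac{\omega}{2}}}{2} (pole of order 2)
  F(ω) = 2πi·ΣRes = - 3 i \pi \omega e^{\frac{\omega}{2}}

Both cases combine into a single formula in |ω|:

F(ω) = - 3 i \pi \omega e^{- \frac{\left|{\omega}\right|}{2}}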